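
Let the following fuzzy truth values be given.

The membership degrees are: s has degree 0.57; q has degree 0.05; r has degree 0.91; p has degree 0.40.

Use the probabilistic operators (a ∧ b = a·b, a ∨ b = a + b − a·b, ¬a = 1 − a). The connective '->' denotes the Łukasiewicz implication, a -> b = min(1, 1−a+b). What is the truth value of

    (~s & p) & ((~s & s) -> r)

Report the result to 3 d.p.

0.172

~s = 1 − 0.5700 = 0.4300
~s & p = a·b on (0.4300, 0.4000) = 0.1720
~s = 1 − 0.5700 = 0.4300
~s & s = a·b on (0.4300, 0.5700) = 0.2451
(~s & s) -> r  [Łukasiewicz: min(1, 1−a+b)] with a=0.2451, b=0.9100 → 1.0000
(~s & p) & ((~s & s) -> r) = a·b on (0.1720, 1.0000) = 0.1720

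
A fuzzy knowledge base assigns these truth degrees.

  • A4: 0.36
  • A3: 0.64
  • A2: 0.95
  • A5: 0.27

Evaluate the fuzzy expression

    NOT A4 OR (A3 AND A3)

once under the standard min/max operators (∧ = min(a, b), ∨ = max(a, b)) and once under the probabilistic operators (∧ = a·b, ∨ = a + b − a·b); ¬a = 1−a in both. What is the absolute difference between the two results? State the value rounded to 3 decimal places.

Under standard min/max:
  NOT A4 = 1 − 0.36 = 0.64
  A3 AND A3 = min(a, b) on (0.64, 0.64) = 0.64
  NOT A4 OR (A3 AND A3) = max(a, b) on (0.64, 0.64) = 0.64
  → value = 0.6400
Under probabilistic:
  NOT A4 = 1 − 0.3600 = 0.6400
  A3 AND A3 = a·b on (0.6400, 0.6400) = 0.4096
  NOT A4 OR (A3 AND A3) = a + b − a·b on (0.6400, 0.4096) = 0.7875
  → value = 0.7875
|0.6400 − 0.7875| = 0.147

0.147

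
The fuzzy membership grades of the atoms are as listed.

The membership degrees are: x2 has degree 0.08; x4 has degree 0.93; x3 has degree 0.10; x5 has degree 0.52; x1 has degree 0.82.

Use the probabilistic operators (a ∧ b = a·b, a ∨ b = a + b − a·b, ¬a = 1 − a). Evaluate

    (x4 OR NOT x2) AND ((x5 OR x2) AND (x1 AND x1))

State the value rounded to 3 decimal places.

NOT x2 = 1 − 0.0800 = 0.9200
x4 OR NOT x2 = a + b − a·b on (0.9300, 0.9200) = 0.9944
x5 OR x2 = a + b − a·b on (0.5200, 0.0800) = 0.5584
x1 AND x1 = a·b on (0.8200, 0.8200) = 0.6724
(x5 OR x2) AND (x1 AND x1) = a·b on (0.5584, 0.6724) = 0.3755
(x4 OR NOT x2) AND ((x5 OR x2) AND (x1 AND x1)) = a·b on (0.9944, 0.3755) = 0.3734

0.373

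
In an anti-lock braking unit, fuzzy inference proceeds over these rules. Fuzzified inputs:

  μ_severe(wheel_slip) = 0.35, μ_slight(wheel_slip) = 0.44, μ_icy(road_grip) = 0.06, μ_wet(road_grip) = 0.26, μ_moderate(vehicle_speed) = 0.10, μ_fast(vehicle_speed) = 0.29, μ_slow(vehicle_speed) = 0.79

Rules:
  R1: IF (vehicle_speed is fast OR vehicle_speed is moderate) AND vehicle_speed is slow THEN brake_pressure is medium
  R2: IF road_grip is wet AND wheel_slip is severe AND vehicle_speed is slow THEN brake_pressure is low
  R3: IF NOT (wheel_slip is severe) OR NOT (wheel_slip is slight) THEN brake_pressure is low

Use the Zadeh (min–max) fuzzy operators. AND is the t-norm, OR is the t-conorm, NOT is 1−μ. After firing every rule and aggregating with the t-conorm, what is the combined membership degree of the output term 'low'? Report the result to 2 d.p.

R1: (fast=0.29 OR moderate=0.10) = 0.29; AND[min(a, b)] with slow=0.79 → w = 0.29
R2: wet=0.26, severe=0.35, slow=0.79; AND[min(a, b)] → w = 0.26
R3: ¬severe=1−0.35=0.65, ¬slight=1−0.44=0.56; OR[max(a, b)] → w = 0.65
Rules with consequent 'low': {R2, R3} → strengths 0.26, 0.65
Aggregate via t-conorm [max(a, b)]: 0.65

0.65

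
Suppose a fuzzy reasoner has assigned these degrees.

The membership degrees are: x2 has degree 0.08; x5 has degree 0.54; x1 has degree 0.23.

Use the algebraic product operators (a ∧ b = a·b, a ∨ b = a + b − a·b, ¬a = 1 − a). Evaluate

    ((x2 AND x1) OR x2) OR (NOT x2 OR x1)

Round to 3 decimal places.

x2 AND x1 = a·b on (0.0800, 0.2300) = 0.0184
(x2 AND x1) OR x2 = a + b − a·b on (0.0184, 0.0800) = 0.0969
NOT x2 = 1 − 0.0800 = 0.9200
NOT x2 OR x1 = a + b − a·b on (0.9200, 0.2300) = 0.9384
((x2 AND x1) OR x2) OR (NOT x2 OR x1) = a + b − a·b on (0.0969, 0.9384) = 0.9444

0.944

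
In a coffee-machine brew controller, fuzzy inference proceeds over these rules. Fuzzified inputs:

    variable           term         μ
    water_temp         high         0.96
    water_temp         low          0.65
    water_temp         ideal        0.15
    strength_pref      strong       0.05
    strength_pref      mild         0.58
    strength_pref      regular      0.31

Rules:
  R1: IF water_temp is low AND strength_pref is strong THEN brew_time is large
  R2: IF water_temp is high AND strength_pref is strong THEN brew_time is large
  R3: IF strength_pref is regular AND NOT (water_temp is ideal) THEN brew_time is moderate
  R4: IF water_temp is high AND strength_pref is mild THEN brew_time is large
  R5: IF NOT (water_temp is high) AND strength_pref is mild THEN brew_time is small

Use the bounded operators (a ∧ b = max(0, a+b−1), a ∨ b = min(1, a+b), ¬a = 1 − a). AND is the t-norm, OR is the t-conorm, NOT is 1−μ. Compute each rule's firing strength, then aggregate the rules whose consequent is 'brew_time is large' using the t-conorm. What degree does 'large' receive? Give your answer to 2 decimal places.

R1: low=0.65, strong=0.05; AND[max(0, a+b−1)] → w = 0.00
R2: high=0.96, strong=0.05; AND[max(0, a+b−1)] → w = 0.01
R3: regular=0.31, ¬ideal=1−0.15=0.85; AND[max(0, a+b−1)] → w = 0.16
R4: high=0.96, mild=0.58; AND[max(0, a+b−1)] → w = 0.54
R5: ¬high=1−0.96=0.04, mild=0.58; AND[max(0, a+b−1)] → w = 0.00
Rules with consequent 'large': {R1, R2, R4} → strengths 0.00, 0.01, 0.54
Aggregate via t-conorm [min(1, a+b)]: 0.55

0.55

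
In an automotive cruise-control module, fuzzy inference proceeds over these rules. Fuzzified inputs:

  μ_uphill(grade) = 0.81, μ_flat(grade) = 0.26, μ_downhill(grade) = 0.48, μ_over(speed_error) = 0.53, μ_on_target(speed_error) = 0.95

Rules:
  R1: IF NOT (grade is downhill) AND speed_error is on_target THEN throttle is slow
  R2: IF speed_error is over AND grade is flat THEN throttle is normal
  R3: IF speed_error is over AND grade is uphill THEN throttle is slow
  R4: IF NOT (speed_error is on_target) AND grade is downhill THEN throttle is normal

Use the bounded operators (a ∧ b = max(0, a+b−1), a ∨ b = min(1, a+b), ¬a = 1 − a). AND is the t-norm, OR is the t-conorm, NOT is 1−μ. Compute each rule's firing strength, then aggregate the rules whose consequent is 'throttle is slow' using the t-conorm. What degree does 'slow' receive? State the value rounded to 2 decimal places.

R1: ¬downhill=1−0.48=0.52, on_target=0.95; AND[max(0, a+b−1)] → w = 0.47
R2: over=0.53, flat=0.26; AND[max(0, a+b−1)] → w = 0.00
R3: over=0.53, uphill=0.81; AND[max(0, a+b−1)] → w = 0.34
R4: ¬on_target=1−0.95=0.05, downhill=0.48; AND[max(0, a+b−1)] → w = 0.00
Rules with consequent 'slow': {R1, R3} → strengths 0.47, 0.34
Aggregate via t-conorm [min(1, a+b)]: 0.81

0.81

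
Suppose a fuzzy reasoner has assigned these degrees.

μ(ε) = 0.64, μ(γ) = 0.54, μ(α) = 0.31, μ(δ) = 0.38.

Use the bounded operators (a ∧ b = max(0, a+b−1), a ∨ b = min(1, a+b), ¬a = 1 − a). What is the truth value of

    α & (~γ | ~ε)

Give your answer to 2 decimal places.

~γ = 1 − 0.54 = 0.46
~ε = 1 − 0.64 = 0.36
~γ | ~ε = min(1, a+b) on (0.46, 0.36) = 0.82
α & (~γ | ~ε) = max(0, a+b−1) on (0.31, 0.82) = 0.13

0.13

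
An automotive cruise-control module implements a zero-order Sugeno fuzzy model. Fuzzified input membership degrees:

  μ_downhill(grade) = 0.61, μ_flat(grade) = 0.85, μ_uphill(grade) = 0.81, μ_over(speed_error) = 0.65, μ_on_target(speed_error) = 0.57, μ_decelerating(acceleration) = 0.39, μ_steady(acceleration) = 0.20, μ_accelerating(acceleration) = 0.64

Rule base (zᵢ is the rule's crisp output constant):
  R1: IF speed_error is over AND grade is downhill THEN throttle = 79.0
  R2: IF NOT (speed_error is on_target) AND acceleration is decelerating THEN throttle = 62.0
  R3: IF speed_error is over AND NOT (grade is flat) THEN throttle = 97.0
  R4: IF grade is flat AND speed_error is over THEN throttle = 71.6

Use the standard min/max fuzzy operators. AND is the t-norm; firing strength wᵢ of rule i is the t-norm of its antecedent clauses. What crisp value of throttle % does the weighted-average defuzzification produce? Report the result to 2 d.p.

R1 (z=79.0): over=0.65, downhill=0.61; AND[min(a, b)] → w = 0.61
R2 (z=62.0): ¬on_target=1−0.57=0.43, decelerating=0.39; AND[min(a, b)] → w = 0.39
R3 (z=97.0): over=0.65, ¬flat=1−0.85=0.15; AND[min(a, b)] → w = 0.15
R4 (z=71.6): flat=0.85, over=0.65; AND[min(a, b)] → w = 0.65
Weighted average = (0.61·79.0 + 0.39·62.0 + 0.15·97.0 + 0.65·71.6) / (0.61 + 0.39 + 0.15 + 0.65)
  = 133.4600 / 1.8000 = 74.14

74.14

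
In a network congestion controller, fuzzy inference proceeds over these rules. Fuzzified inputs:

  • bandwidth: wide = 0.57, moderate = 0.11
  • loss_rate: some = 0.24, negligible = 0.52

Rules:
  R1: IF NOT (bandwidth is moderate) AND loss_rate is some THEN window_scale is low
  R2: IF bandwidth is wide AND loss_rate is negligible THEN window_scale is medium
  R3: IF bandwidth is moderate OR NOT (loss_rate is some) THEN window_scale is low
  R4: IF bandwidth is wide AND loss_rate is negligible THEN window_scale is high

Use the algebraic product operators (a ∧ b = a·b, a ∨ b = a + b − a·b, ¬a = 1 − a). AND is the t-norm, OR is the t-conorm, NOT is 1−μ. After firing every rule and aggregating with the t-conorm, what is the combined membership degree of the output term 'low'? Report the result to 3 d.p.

R1: ¬moderate=1−0.11=0.89, some=0.24; AND[a·b] → w = 0.2136
R2: wide=0.57, negligible=0.52; AND[a·b] → w = 0.2964
R3: moderate=0.11, ¬some=1−0.24=0.76; OR[a + b − a·b] → w = 0.7864
R4: wide=0.57, negligible=0.52; AND[a·b] → w = 0.2964
Rules with consequent 'low': {R1, R3} → strengths 0.2136, 0.7864
Aggregate via t-conorm [a + b − a·b]: 0.8320

0.832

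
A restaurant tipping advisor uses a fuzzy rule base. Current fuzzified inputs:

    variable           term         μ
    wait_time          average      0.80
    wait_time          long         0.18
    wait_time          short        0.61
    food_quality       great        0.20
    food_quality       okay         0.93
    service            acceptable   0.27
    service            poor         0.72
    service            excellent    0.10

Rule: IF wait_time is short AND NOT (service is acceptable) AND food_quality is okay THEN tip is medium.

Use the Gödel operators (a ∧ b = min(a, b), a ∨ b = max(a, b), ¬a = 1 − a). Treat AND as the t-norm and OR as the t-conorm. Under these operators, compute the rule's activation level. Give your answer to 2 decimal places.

0.61

firing strength: short=0.61, ¬acceptable=1−0.27=0.73, okay=0.93; AND[min(a, b)] → w = 0.61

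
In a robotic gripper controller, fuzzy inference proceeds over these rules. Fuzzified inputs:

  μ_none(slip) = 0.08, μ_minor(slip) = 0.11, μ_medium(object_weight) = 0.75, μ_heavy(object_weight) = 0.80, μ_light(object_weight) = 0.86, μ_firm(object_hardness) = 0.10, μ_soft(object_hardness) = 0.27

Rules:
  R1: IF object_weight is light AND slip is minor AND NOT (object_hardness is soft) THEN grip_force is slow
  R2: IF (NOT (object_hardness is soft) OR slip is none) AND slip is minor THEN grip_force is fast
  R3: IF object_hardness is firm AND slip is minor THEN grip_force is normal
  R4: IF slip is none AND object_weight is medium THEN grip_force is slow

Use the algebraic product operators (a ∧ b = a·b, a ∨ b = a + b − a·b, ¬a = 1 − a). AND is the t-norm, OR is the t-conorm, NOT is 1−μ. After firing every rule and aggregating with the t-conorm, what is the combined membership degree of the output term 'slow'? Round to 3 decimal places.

R1: light=0.86, minor=0.11, ¬soft=1−0.27=0.73; AND[a·b] → w = 0.0691
R2: (¬soft=1−0.27=0.73 OR none=0.08) = 0.7516; AND[a·b] with minor=0.11 → w = 0.0827
R3: firm=0.10, minor=0.11; AND[a·b] → w = 0.0110
R4: none=0.08, medium=0.75; AND[a·b] → w = 0.0600
Rules with consequent 'slow': {R1, R4} → strengths 0.0691, 0.0600
Aggregate via t-conorm [a + b − a·b]: 0.1249

0.125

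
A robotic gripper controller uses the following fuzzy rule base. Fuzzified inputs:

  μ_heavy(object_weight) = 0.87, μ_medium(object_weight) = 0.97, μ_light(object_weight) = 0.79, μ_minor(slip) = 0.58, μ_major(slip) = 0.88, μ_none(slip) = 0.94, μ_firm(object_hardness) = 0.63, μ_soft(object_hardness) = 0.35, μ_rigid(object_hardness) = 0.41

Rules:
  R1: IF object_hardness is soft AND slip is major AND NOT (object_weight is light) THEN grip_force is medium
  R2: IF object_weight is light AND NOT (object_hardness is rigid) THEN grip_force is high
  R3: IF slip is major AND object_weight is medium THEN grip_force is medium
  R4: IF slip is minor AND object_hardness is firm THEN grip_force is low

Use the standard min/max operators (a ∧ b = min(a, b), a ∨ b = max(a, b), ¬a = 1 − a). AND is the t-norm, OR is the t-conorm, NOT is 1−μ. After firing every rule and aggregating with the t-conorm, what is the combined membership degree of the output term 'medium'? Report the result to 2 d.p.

R1: soft=0.35, major=0.88, ¬light=1−0.79=0.21; AND[min(a, b)] → w = 0.21
R2: light=0.79, ¬rigid=1−0.41=0.59; AND[min(a, b)] → w = 0.59
R3: major=0.88, medium=0.97; AND[min(a, b)] → w = 0.88
R4: minor=0.58, firm=0.63; AND[min(a, b)] → w = 0.58
Rules with consequent 'medium': {R1, R3} → strengths 0.21, 0.88
Aggregate via t-conorm [max(a, b)]: 0.88

0.88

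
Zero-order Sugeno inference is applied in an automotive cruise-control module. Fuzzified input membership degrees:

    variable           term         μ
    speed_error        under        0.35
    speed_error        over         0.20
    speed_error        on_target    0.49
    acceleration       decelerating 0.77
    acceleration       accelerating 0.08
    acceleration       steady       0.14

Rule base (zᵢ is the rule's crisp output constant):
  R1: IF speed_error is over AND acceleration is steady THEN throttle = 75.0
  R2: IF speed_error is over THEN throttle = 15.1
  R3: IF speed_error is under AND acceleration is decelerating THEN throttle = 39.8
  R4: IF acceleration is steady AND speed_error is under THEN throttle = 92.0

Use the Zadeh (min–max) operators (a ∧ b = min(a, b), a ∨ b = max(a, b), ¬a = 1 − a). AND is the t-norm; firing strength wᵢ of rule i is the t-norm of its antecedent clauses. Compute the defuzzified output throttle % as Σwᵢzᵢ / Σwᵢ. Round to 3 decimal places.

48.590

R1 (z=75.0): over=0.20, steady=0.14; AND[min(a, b)] → w = 0.14
R2 (z=15.1): over=0.20 → w = 0.20
R3 (z=39.8): under=0.35, decelerating=0.77; AND[min(a, b)] → w = 0.35
R4 (z=92.0): steady=0.14, under=0.35; AND[min(a, b)] → w = 0.14
Weighted average = (0.14·75.0 + 0.20·15.1 + 0.35·39.8 + 0.14·92.0) / (0.14 + 0.20 + 0.35 + 0.14)
  = 40.3300 / 0.8300 = 48.590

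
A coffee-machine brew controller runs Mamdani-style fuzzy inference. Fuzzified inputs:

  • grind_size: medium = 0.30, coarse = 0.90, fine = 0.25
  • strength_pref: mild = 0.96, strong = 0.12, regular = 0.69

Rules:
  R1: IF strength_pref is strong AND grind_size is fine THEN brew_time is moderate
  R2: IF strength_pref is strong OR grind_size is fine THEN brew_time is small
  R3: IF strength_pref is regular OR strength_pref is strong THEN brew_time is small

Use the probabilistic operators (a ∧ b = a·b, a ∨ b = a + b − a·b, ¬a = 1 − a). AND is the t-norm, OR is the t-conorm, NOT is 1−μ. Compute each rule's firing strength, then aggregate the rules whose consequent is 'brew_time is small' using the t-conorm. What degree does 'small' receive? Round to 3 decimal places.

R1: strong=0.12, fine=0.25; AND[a·b] → w = 0.0300
R2: strong=0.12, fine=0.25; OR[a + b − a·b] → w = 0.3400
R3: regular=0.69, strong=0.12; OR[a + b − a·b] → w = 0.7272
Rules with consequent 'small': {R2, R3} → strengths 0.3400, 0.7272
Aggregate via t-conorm [a + b − a·b]: 0.8200

0.820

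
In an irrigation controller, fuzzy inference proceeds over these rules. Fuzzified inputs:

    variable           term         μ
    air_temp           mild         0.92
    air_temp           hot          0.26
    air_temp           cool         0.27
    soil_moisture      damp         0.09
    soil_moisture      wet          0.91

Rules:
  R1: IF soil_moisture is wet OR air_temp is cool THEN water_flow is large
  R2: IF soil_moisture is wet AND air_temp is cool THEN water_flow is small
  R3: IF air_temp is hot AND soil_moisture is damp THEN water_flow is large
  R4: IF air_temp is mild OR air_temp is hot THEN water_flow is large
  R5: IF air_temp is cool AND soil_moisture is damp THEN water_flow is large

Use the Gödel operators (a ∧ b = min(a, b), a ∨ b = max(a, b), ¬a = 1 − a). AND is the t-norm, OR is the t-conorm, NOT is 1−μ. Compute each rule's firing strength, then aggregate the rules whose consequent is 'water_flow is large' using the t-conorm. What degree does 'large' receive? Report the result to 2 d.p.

0.92

R1: wet=0.91, cool=0.27; OR[max(a, b)] → w = 0.91
R2: wet=0.91, cool=0.27; AND[min(a, b)] → w = 0.27
R3: hot=0.26, damp=0.09; AND[min(a, b)] → w = 0.09
R4: mild=0.92, hot=0.26; OR[max(a, b)] → w = 0.92
R5: cool=0.27, damp=0.09; AND[min(a, b)] → w = 0.09
Rules with consequent 'large': {R1, R3, R4, R5} → strengths 0.91, 0.09, 0.92, 0.09
Aggregate via t-conorm [max(a, b)]: 0.92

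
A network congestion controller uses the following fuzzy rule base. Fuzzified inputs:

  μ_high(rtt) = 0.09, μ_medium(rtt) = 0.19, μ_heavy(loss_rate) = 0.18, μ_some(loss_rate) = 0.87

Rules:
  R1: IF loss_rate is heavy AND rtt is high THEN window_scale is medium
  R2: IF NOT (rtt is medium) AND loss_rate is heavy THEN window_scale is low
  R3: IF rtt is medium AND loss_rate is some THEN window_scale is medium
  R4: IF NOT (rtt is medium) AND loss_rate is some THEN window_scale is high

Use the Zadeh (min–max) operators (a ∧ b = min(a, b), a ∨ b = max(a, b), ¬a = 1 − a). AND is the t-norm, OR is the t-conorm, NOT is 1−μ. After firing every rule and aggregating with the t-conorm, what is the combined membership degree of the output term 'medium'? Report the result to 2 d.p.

R1: heavy=0.18, high=0.09; AND[min(a, b)] → w = 0.09
R2: ¬medium=1−0.19=0.81, heavy=0.18; AND[min(a, b)] → w = 0.18
R3: medium=0.19, some=0.87; AND[min(a, b)] → w = 0.19
R4: ¬medium=1−0.19=0.81, some=0.87; AND[min(a, b)] → w = 0.81
Rules with consequent 'medium': {R1, R3} → strengths 0.09, 0.19
Aggregate via t-conorm [max(a, b)]: 0.19

0.19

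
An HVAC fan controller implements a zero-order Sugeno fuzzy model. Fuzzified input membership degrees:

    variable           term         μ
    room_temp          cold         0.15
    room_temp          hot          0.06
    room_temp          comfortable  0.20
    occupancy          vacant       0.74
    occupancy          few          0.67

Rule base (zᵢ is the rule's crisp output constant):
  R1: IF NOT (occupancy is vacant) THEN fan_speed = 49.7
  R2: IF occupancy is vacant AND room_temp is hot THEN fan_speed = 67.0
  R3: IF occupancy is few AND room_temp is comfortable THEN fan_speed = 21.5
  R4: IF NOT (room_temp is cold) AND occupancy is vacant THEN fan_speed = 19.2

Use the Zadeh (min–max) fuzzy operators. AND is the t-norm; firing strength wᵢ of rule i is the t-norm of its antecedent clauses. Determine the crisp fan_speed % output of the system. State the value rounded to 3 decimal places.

R1 (z=49.7): ¬vacant=1−0.74=0.26 → w = 0.26
R2 (z=67.0): vacant=0.74, hot=0.06; AND[min(a, b)] → w = 0.06
R3 (z=21.5): few=0.67, comfortable=0.20; AND[min(a, b)] → w = 0.20
R4 (z=19.2): ¬cold=1−0.15=0.85, vacant=0.74; AND[min(a, b)] → w = 0.74
Weighted average = (0.26·49.7 + 0.06·67.0 + 0.20·21.5 + 0.74·19.2) / (0.26 + 0.06 + 0.20 + 0.74)
  = 35.4500 / 1.2600 = 28.135

28.135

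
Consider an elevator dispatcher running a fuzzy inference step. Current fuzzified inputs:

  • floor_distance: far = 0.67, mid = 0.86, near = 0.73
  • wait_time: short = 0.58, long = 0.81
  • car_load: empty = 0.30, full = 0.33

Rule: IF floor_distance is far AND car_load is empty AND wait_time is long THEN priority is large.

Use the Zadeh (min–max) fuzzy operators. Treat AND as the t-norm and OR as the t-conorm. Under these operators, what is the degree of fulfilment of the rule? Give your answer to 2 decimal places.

firing strength: far=0.67, empty=0.30, long=0.81; AND[min(a, b)] → w = 0.30

0.30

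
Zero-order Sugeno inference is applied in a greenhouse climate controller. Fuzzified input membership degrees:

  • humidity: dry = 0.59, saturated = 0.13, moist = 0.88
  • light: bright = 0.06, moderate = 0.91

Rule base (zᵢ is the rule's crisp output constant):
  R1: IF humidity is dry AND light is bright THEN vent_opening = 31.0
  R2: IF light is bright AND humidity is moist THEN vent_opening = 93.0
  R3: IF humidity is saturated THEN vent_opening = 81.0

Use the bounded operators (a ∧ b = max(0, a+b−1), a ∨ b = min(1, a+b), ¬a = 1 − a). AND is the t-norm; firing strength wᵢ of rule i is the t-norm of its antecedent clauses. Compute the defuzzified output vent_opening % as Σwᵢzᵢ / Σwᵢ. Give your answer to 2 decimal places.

R1 (z=31.0): dry=0.59, bright=0.06; AND[max(0, a+b−1)] → w = 0.00
R2 (z=93.0): bright=0.06, moist=0.88; AND[max(0, a+b−1)] → w = 0.00
R3 (z=81.0): saturated=0.13 → w = 0.13
Weighted average = (0.00·31.0 + 0.00·93.0 + 0.13·81.0) / (0.00 + 0.00 + 0.13)
  = 10.5300 / 0.1300 = 81.00

81.00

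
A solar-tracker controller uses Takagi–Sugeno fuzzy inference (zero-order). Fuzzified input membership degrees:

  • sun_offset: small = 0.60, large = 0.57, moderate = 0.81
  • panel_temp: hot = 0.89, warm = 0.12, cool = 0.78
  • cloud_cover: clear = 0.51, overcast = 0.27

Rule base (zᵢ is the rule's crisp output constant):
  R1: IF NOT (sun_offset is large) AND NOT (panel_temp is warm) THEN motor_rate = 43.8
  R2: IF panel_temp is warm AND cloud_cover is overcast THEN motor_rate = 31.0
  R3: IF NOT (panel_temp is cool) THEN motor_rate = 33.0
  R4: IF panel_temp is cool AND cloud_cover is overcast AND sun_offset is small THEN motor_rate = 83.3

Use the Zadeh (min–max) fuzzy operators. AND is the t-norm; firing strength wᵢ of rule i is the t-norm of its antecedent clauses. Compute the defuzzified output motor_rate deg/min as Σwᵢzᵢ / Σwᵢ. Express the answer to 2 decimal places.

50.29

R1 (z=43.8): ¬large=1−0.57=0.43, ¬warm=1−0.12=0.88; AND[min(a, b)] → w = 0.43
R2 (z=31.0): warm=0.12, overcast=0.27; AND[min(a, b)] → w = 0.12
R3 (z=33.0): ¬cool=1−0.78=0.22 → w = 0.22
R4 (z=83.3): cool=0.78, overcast=0.27, small=0.60; AND[min(a, b)] → w = 0.27
Weighted average = (0.43·43.8 + 0.12·31.0 + 0.22·33.0 + 0.27·83.3) / (0.43 + 0.12 + 0.22 + 0.27)
  = 52.3050 / 1.0400 = 50.29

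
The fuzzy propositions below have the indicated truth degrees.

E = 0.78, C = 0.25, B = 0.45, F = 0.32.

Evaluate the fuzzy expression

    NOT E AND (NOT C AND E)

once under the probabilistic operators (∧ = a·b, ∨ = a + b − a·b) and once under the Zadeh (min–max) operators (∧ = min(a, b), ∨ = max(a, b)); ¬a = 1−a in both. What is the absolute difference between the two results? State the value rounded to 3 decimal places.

0.091

Under probabilistic:
  NOT E = 1 − 0.7800 = 0.2200
  NOT C = 1 − 0.2500 = 0.7500
  NOT C AND E = a·b on (0.7500, 0.7800) = 0.5850
  NOT E AND (NOT C AND E) = a·b on (0.2200, 0.5850) = 0.1287
  → value = 0.1287
Under Zadeh (min–max):
  NOT E = 1 − 0.78 = 0.22
  NOT C = 1 − 0.25 = 0.75
  NOT C AND E = min(a, b) on (0.75, 0.78) = 0.75
  NOT E AND (NOT C AND E) = min(a, b) on (0.22, 0.75) = 0.22
  → value = 0.2200
|0.1287 − 0.2200| = 0.091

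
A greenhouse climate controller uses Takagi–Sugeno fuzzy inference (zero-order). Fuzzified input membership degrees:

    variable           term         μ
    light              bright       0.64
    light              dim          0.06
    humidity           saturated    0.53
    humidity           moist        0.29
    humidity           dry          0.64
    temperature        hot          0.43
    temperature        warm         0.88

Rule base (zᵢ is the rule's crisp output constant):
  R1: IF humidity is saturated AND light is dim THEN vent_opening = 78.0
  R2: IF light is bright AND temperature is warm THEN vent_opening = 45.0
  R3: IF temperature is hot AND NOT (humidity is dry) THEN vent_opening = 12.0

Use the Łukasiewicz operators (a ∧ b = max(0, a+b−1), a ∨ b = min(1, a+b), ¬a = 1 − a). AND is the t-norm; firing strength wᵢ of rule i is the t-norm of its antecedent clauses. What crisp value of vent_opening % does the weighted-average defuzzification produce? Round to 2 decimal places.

45.00

R1 (z=78.0): saturated=0.53, dim=0.06; AND[max(0, a+b−1)] → w = 0.00
R2 (z=45.0): bright=0.64, warm=0.88; AND[max(0, a+b−1)] → w = 0.52
R3 (z=12.0): hot=0.43, ¬dry=1−0.64=0.36; AND[max(0, a+b−1)] → w = 0.00
Weighted average = (0.00·78.0 + 0.52·45.0 + 0.00·12.0) / (0.00 + 0.52 + 0.00)
  = 23.4000 / 0.5200 = 45.00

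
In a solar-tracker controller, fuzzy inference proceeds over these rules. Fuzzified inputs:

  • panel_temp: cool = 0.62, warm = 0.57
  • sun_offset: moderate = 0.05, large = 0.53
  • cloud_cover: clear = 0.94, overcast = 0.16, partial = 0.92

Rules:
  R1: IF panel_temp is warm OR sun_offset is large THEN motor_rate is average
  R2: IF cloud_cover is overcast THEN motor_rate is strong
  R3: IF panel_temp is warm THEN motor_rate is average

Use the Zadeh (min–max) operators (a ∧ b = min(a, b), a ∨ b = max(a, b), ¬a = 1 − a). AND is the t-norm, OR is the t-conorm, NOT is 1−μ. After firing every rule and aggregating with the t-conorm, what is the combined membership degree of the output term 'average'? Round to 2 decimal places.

0.57

R1: warm=0.57, large=0.53; OR[max(a, b)] → w = 0.57
R2: overcast=0.16 → w = 0.16
R3: warm=0.57 → w = 0.57
Rules with consequent 'average': {R1, R3} → strengths 0.57, 0.57
Aggregate via t-conorm [max(a, b)]: 0.57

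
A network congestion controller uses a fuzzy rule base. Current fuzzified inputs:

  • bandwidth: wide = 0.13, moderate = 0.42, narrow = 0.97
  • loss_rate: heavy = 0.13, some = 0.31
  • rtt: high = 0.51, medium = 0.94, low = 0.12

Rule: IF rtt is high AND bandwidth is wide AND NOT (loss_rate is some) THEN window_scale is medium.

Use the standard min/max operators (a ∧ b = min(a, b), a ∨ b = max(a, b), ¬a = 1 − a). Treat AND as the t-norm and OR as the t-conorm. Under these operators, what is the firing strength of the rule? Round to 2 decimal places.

0.13

firing strength: high=0.51, wide=0.13, ¬some=1−0.31=0.69; AND[min(a, b)] → w = 0.13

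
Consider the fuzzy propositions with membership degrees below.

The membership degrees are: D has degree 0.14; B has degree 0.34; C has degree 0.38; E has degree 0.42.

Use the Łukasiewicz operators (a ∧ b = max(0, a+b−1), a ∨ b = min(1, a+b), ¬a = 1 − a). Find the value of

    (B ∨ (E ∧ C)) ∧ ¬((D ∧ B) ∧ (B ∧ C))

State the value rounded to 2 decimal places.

E ∧ C = max(0, a+b−1) on (0.42, 0.38) = 0.00
B ∨ (E ∧ C) = min(1, a+b) on (0.34, 0.00) = 0.34
D ∧ B = max(0, a+b−1) on (0.14, 0.34) = 0.00
B ∧ C = max(0, a+b−1) on (0.34, 0.38) = 0.00
(D ∧ B) ∧ (B ∧ C) = max(0, a+b−1) on (0.00, 0.00) = 0.00
¬((D ∧ B) ∧ (B ∧ C)) = 1 − 0.00 = 1.00
(B ∨ (E ∧ C)) ∧ ¬((D ∧ B) ∧ (B ∧ C)) = max(0, a+b−1) on (0.34, 1.00) = 0.34

0.34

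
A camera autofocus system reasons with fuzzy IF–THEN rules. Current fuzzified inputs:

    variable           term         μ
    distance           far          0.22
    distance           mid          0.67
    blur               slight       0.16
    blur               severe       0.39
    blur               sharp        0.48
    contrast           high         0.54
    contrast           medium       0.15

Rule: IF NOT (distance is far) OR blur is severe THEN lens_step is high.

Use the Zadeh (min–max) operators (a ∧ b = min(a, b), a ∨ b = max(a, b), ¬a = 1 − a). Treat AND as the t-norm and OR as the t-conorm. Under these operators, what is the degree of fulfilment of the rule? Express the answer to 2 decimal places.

firing strength: ¬far=1−0.22=0.78, severe=0.39; OR[max(a, b)] → w = 0.78

0.78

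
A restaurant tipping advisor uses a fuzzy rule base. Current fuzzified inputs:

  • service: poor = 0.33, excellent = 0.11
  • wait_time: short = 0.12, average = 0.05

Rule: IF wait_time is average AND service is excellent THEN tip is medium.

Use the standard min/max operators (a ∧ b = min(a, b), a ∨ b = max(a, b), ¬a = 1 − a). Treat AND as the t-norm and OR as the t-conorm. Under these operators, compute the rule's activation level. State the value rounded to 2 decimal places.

0.05

firing strength: average=0.05, excellent=0.11; AND[min(a, b)] → w = 0.05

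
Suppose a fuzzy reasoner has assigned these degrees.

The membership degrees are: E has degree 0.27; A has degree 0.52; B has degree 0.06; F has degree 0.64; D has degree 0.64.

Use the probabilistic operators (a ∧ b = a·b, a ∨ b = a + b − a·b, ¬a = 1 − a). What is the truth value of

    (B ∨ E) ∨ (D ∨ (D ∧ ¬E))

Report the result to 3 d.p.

B ∨ E = a + b − a·b on (0.0600, 0.2700) = 0.3138
¬E = 1 − 0.2700 = 0.7300
D ∧ ¬E = a·b on (0.6400, 0.7300) = 0.4672
D ∨ (D ∧ ¬E) = a + b − a·b on (0.6400, 0.4672) = 0.8082
(B ∨ E) ∨ (D ∨ (D ∧ ¬E)) = a + b − a·b on (0.3138, 0.8082) = 0.8684

0.868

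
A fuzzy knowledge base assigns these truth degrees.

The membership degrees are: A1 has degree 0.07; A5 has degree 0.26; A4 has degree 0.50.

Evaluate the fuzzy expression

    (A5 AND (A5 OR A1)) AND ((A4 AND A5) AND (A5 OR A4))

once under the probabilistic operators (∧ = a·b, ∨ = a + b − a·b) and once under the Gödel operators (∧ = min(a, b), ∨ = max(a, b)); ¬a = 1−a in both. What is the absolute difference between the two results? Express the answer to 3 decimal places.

Under probabilistic:
  A5 OR A1 = a + b − a·b on (0.2600, 0.0700) = 0.3118
  A5 AND (A5 OR A1) = a·b on (0.2600, 0.3118) = 0.0811
  A4 AND A5 = a·b on (0.5000, 0.2600) = 0.1300
  A5 OR A4 = a + b − a·b on (0.2600, 0.5000) = 0.6300
  (A4 AND A5) AND (A5 OR A4) = a·b on (0.1300, 0.6300) = 0.0819
  (A5 AND (A5 OR A1)) AND ((A4 AND A5) AND (A5 OR A4)) = a·b on (0.0811, 0.0819) = 0.0066
  → value = 0.0066
Under Gödel:
  A5 OR A1 = max(a, b) on (0.26, 0.07) = 0.26
  A5 AND (A5 OR A1) = min(a, b) on (0.26, 0.26) = 0.26
  A4 AND A5 = min(a, b) on (0.50, 0.26) = 0.26
  A5 OR A4 = max(a, b) on (0.26, 0.50) = 0.50
  (A4 AND A5) AND (A5 OR A4) = min(a, b) on (0.26, 0.50) = 0.26
  (A5 AND (A5 OR A1)) AND ((A4 AND A5) AND (A5 OR A4)) = min(a, b) on (0.26, 0.26) = 0.26
  → value = 0.2600
|0.0066 − 0.2600| = 0.253

0.253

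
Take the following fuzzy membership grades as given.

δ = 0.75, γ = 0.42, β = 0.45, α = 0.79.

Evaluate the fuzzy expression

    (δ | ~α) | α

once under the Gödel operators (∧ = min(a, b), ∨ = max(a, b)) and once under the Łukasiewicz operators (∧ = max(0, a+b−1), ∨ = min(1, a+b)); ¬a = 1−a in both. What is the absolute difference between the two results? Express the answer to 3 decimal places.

Under Gödel:
  ~α = 1 − 0.79 = 0.21
  δ | ~α = max(a, b) on (0.75, 0.21) = 0.75
  (δ | ~α) | α = max(a, b) on (0.75, 0.79) = 0.79
  → value = 0.7900
Under Łukasiewicz:
  ~α = 1 − 0.79 = 0.21
  δ | ~α = min(1, a+b) on (0.75, 0.21) = 0.96
  (δ | ~α) | α = min(1, a+b) on (0.96, 0.79) = 1.00
  → value = 1.0000
|0.7900 − 1.0000| = 0.210

0.210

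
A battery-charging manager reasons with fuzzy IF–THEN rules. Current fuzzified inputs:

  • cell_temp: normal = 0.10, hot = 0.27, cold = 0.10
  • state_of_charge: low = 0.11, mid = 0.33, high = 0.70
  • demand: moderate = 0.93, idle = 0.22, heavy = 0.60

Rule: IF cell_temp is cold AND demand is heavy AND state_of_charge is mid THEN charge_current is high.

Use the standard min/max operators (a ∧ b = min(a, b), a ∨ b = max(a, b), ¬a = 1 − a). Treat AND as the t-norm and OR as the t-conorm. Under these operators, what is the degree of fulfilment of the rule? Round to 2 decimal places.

firing strength: cold=0.10, heavy=0.60, mid=0.33; AND[min(a, b)] → w = 0.10

0.10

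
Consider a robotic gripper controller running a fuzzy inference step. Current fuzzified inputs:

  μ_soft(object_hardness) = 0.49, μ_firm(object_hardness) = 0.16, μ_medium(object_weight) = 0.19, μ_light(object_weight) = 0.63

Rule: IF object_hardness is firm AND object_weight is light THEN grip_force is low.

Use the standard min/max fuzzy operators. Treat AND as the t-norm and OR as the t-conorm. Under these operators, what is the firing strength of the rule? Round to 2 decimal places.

0.16

firing strength: firm=0.16, light=0.63; AND[min(a, b)] → w = 0.16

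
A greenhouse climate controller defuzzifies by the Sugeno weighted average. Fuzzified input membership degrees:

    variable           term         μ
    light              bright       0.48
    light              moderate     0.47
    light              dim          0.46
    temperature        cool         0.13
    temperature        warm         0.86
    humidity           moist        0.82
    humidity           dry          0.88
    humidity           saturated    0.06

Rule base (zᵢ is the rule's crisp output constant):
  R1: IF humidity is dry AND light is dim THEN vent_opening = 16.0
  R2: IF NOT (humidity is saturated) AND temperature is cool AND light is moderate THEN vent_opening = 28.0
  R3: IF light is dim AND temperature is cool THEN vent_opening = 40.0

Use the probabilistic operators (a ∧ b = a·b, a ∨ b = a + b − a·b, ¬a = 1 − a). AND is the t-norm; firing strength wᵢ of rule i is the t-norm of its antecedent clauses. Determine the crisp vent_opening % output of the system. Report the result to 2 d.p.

20.07

R1 (z=16.0): dry=0.88, dim=0.46; AND[a·b] → w = 0.4048
R2 (z=28.0): ¬saturated=1−0.06=0.94, cool=0.13, moderate=0.47; AND[a·b] → w = 0.0574
R3 (z=40.0): dim=0.46, cool=0.13; AND[a·b] → w = 0.0598
Weighted average = (0.4048·16.0 + 0.0574·28.0 + 0.0598·40.0) / (0.4048 + 0.0574 + 0.0598)
  = 10.4770 / 0.5220 = 20.07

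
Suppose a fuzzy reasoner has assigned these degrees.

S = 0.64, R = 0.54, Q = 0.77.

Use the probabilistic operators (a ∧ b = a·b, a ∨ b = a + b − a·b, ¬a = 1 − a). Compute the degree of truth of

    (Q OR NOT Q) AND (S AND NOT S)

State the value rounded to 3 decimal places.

NOT Q = 1 − 0.7700 = 0.2300
Q OR NOT Q = a + b − a·b on (0.7700, 0.2300) = 0.8229
NOT S = 1 − 0.6400 = 0.3600
S AND NOT S = a·b on (0.6400, 0.3600) = 0.2304
(Q OR NOT Q) AND (S AND NOT S) = a·b on (0.8229, 0.2304) = 0.1896

0.190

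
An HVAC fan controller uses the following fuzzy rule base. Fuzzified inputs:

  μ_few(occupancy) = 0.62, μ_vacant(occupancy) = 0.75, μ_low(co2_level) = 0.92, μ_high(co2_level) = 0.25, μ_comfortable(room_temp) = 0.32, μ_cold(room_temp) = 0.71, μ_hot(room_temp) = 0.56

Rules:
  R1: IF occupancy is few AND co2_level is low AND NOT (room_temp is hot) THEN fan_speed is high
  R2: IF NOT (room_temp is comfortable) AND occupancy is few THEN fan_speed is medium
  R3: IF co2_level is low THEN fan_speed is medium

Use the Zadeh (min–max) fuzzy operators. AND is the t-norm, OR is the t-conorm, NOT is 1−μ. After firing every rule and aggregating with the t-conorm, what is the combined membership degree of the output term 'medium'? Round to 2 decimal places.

R1: few=0.62, low=0.92, ¬hot=1−0.56=0.44; AND[min(a, b)] → w = 0.44
R2: ¬comfortable=1−0.32=0.68, few=0.62; AND[min(a, b)] → w = 0.62
R3: low=0.92 → w = 0.92
Rules with consequent 'medium': {R2, R3} → strengths 0.62, 0.92
Aggregate via t-conorm [max(a, b)]: 0.92

0.92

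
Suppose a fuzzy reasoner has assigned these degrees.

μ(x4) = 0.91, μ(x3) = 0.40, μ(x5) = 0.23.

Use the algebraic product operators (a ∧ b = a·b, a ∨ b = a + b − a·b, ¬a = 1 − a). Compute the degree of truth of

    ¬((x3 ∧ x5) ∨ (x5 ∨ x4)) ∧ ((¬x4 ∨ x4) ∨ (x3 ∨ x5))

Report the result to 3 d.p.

x3 ∧ x5 = a·b on (0.4000, 0.2300) = 0.0920
x5 ∨ x4 = a + b − a·b on (0.2300, 0.9100) = 0.9307
(x3 ∧ x5) ∨ (x5 ∨ x4) = a + b − a·b on (0.0920, 0.9307) = 0.9371
¬((x3 ∧ x5) ∨ (x5 ∨ x4)) = 1 − 0.9371 = 0.0629
¬x4 = 1 − 0.9100 = 0.0900
¬x4 ∨ x4 = a + b − a·b on (0.0900, 0.9100) = 0.9181
x3 ∨ x5 = a + b − a·b on (0.4000, 0.2300) = 0.5380
(¬x4 ∨ x4) ∨ (x3 ∨ x5) = a + b − a·b on (0.9181, 0.5380) = 0.9622
¬((x3 ∧ x5) ∨ (x5 ∨ x4)) ∧ ((¬x4 ∨ x4) ∨ (x3 ∨ x5)) = a·b on (0.0629, 0.9622) = 0.0605

0.061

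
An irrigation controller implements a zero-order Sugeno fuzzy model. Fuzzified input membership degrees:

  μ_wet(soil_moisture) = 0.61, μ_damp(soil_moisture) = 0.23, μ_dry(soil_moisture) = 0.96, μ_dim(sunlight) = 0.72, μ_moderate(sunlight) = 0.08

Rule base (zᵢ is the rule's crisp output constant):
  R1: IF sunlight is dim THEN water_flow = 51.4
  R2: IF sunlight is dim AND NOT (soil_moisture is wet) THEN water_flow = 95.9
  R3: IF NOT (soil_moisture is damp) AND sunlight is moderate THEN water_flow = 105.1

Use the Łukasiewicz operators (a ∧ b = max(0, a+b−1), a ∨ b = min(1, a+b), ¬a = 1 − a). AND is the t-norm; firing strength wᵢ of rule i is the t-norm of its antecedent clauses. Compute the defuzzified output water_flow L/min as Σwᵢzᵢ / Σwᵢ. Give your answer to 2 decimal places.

57.30

R1 (z=51.4): dim=0.72 → w = 0.72
R2 (z=95.9): dim=0.72, ¬wet=1−0.61=0.39; AND[max(0, a+b−1)] → w = 0.11
R3 (z=105.1): ¬damp=1−0.23=0.77, moderate=0.08; AND[max(0, a+b−1)] → w = 0.00
Weighted average = (0.72·51.4 + 0.11·95.9 + 0.00·105.1) / (0.72 + 0.11 + 0.00)
  = 47.5570 / 0.8300 = 57.30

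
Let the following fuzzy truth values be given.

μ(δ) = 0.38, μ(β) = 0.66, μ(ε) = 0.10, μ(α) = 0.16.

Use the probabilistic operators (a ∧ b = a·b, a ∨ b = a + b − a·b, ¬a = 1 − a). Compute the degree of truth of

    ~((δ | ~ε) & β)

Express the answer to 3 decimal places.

~ε = 1 − 0.1000 = 0.9000
δ | ~ε = a + b − a·b on (0.3800, 0.9000) = 0.9380
(δ | ~ε) & β = a·b on (0.9380, 0.6600) = 0.6191
~((δ | ~ε) & β) = 1 − 0.6191 = 0.3809

0.381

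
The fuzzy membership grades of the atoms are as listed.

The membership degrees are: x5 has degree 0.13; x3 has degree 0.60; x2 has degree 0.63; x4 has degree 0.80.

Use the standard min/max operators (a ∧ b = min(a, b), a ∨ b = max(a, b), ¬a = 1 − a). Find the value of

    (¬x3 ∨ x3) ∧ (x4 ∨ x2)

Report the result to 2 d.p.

0.60

¬x3 = 1 − 0.60 = 0.40
¬x3 ∨ x3 = max(a, b) on (0.40, 0.60) = 0.60
x4 ∨ x2 = max(a, b) on (0.80, 0.63) = 0.80
(¬x3 ∨ x3) ∧ (x4 ∨ x2) = min(a, b) on (0.60, 0.80) = 0.60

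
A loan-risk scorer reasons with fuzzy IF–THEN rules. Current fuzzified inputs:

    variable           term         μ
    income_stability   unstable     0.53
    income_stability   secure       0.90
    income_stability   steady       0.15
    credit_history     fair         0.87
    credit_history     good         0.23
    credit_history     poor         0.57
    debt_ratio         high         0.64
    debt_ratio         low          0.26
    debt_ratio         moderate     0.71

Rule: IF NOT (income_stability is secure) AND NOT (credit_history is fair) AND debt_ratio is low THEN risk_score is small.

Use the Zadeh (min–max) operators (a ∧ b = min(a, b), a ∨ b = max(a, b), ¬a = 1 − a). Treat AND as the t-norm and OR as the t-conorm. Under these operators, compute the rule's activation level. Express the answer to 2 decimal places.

0.10

firing strength: ¬secure=1−0.90=0.10, ¬fair=1−0.87=0.13, low=0.26; AND[min(a, b)] → w = 0.10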